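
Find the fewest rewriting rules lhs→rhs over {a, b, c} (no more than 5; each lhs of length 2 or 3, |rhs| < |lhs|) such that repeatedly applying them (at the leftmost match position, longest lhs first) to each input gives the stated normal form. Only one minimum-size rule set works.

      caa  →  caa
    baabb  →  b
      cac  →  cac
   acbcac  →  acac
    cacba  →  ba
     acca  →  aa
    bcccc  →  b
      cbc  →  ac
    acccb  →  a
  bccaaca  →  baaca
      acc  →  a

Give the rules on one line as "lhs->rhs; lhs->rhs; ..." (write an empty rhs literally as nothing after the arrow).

ab->; acb->cb; cb->a; cc->

  | caa
  | baabb => bab => b
  | cac
  | acbcac => cbcac => acac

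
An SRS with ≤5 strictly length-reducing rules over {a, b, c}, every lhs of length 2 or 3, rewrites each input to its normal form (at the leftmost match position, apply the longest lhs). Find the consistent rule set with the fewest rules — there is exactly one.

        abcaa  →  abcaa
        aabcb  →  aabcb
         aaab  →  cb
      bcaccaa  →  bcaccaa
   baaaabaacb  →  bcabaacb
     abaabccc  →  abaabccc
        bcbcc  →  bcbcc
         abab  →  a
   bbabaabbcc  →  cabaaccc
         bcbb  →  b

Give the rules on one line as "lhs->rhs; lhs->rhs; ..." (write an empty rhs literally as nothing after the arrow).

aaa->c; bab->; bb->c; cbb->

  | abcaa
  | aabcb
  | aaab => cb
  | bcaccaa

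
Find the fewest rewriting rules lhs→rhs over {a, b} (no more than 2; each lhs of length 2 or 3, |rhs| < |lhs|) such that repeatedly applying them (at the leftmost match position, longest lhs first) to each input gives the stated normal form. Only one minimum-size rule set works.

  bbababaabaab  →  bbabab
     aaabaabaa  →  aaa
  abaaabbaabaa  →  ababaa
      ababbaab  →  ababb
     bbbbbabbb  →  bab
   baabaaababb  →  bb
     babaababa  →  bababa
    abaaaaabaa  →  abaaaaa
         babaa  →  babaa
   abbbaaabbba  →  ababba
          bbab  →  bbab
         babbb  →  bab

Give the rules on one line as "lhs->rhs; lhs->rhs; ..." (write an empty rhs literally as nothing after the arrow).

aab->; bbb->b

  | bbababaabaab => bbababaab => bbabab
  | aaabaabaa => aaabaa => aaa
  | abaaabbaabaa => ababaabaa => ababaa
  | ababbaab => ababb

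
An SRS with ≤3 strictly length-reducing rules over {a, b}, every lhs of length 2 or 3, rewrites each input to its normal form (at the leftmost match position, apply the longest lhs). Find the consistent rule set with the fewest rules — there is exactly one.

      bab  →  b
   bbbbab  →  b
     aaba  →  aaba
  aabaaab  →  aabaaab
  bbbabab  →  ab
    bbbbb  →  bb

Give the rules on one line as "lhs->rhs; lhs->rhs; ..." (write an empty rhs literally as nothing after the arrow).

  | bab => b
  | bbbbab => bab => b
  | aaba
  | aabaaab

bab->b; bbb->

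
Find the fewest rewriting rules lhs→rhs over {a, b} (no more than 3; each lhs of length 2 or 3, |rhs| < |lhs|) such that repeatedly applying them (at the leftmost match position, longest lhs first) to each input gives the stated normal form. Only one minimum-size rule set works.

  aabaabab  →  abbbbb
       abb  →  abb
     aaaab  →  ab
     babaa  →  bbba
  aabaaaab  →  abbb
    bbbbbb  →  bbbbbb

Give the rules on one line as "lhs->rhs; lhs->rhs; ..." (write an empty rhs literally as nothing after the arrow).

aaa->; aba->bb

  | aabaabab => abbabab => abbbbb
  | abb
  | aaaab => ab
  | babaa => bbba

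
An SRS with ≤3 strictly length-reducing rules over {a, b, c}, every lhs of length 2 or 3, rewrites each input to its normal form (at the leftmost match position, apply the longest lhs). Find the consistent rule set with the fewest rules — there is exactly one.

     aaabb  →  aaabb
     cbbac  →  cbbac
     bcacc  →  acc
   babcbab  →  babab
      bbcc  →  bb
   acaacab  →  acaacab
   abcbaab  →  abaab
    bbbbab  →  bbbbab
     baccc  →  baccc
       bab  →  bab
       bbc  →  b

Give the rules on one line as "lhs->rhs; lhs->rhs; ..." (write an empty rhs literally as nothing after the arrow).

  | aaabb
  | cbbac
  | bcacc => acc
  | babcbab => babab

bc->; bcc->b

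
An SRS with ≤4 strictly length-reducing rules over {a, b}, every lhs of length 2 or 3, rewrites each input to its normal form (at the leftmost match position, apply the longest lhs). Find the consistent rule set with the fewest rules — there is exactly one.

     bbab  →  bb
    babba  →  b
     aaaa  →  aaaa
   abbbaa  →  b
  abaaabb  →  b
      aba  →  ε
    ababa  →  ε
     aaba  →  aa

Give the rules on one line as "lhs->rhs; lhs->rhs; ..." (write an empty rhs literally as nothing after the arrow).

  | bbab => bb
  | babba => bba => b
  | aaaa
  | abbbaa => bbbaa => bba => b

aab->a; ab->b; ba->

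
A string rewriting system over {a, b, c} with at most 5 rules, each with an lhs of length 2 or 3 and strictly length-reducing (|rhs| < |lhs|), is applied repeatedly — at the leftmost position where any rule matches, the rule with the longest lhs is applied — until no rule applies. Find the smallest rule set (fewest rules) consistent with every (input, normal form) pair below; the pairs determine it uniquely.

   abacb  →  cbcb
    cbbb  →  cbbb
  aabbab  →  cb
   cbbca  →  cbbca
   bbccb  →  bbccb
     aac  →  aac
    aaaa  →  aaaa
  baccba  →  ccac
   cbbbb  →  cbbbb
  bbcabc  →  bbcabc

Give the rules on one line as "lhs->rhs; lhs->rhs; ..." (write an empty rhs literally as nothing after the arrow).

  | abacb => cbcb
  | cbbb
  | aabbab => bab => cb
  | cbbca

aab->; aba->cb; ba->c; cba->ac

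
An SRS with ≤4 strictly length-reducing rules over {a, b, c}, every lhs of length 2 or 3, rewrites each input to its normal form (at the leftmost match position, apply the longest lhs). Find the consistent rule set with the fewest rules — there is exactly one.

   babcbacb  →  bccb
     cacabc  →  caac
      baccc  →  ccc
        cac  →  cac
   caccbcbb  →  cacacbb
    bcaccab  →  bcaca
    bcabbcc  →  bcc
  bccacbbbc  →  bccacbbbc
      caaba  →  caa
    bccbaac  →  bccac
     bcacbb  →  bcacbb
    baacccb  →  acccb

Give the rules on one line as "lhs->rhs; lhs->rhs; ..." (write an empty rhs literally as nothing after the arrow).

  | babcbacb => bcbacb => bccb
  | cacabc => caac
  | baccc => ccc
  | cac

ba->; cab->a; cbc->ac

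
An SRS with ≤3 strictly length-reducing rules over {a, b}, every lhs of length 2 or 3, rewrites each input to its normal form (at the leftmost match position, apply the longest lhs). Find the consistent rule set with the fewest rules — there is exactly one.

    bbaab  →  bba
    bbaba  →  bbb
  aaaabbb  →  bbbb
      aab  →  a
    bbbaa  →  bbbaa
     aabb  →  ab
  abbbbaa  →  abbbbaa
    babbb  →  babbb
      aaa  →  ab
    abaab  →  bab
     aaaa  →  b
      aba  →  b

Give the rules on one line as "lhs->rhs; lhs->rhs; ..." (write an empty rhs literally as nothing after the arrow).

  | bbaab => bba
  | bbaba => bbb
  | aaaabbb => ababbb => bbbb
  | aab => a

aaa->ab; aab->a; aba->b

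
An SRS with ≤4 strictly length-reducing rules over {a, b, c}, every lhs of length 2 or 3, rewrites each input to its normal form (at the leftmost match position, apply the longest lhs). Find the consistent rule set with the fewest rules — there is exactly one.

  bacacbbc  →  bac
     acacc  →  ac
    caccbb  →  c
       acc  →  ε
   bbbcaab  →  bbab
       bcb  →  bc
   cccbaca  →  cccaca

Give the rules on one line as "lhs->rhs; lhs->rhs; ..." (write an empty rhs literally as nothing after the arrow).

acc->; bca->; cb->c

  | bacacbbc => bacacbc => bacacc => bac
  | acacc => ac
  | caccbb => cbb => cb => c
  | acc => ε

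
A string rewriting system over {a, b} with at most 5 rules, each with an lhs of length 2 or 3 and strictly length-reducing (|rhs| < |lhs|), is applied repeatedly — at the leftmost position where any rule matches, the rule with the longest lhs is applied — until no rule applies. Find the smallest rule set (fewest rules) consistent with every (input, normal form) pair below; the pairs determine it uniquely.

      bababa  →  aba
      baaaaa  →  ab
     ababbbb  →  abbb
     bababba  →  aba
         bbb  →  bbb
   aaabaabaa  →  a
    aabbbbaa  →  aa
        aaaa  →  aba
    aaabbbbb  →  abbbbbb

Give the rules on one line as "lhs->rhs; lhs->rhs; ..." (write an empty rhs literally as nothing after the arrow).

  | bababa => aba
  | baaaaa => aaa => ab
  | ababbbb => abbb
  | bababba => abba => aba

aaa->ab; baa->; bab->; bba->ba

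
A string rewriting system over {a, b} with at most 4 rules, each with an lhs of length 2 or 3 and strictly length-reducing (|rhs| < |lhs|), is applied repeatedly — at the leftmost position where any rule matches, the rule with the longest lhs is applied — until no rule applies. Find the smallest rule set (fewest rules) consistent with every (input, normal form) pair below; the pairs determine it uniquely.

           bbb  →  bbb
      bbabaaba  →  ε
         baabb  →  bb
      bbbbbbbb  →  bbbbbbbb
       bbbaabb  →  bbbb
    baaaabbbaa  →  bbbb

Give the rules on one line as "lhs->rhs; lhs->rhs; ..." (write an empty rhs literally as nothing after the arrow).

  | bbb
  | bbabaaba => babaaba => abaaba => aba => ε
  | baabb => baab => baa => bb
  | bbbbbbbb

aa->b; aab->aa; aba->; bab->ab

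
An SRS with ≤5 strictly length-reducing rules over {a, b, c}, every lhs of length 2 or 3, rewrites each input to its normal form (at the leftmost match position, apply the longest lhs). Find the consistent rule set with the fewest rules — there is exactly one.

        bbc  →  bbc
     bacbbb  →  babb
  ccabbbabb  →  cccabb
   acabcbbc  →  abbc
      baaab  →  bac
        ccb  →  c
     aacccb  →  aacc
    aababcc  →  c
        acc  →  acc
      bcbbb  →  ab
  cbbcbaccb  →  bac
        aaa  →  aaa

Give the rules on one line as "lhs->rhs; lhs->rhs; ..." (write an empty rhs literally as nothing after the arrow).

aab->c; abc->b; bbb->ab; cb->

  | bbc
  | bacbbb => babb
  | ccabbbabb => ccaababb => cccabb
  | acabcbbc => acbbbc => abbc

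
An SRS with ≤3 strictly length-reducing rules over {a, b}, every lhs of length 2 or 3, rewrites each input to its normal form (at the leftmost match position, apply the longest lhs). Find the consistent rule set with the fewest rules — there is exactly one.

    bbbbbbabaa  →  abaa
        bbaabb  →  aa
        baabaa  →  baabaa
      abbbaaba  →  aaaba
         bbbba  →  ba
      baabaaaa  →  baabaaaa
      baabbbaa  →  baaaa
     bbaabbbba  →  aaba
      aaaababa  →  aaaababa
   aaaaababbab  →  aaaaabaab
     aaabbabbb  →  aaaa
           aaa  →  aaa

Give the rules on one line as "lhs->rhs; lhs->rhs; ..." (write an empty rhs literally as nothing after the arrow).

bb->; bbb->

  | bbbbbbabaa => bbbabaa => abaa
  | bbaabb => aabb => aa
  | baabaa
  | abbbaaba => aaaba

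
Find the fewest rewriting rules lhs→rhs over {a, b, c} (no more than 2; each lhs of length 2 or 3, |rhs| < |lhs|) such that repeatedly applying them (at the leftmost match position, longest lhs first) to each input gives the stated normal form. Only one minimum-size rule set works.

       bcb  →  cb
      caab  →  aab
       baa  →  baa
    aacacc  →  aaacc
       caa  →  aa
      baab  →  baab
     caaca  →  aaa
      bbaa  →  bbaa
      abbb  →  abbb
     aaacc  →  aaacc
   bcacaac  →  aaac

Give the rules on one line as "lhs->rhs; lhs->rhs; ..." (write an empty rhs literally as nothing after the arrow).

bc->c; ca->a

  | bcb => cb
  | caab => aab
  | baa
  | aacacc => aaacc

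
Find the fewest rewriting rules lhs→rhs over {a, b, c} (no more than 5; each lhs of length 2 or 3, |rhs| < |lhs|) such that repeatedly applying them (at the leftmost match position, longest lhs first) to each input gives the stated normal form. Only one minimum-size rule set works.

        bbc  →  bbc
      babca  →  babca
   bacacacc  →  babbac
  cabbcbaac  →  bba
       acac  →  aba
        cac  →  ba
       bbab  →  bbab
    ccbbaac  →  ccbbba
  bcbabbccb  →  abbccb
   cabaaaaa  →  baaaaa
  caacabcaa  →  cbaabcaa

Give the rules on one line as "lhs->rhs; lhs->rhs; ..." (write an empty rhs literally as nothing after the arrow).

  | bbc
  | babca
  | bacacacc => babaacc => babbac
  | cabbcbaac => bbcbaac => baac => bba

aac->ba; bcb->; cab->b; cac->ba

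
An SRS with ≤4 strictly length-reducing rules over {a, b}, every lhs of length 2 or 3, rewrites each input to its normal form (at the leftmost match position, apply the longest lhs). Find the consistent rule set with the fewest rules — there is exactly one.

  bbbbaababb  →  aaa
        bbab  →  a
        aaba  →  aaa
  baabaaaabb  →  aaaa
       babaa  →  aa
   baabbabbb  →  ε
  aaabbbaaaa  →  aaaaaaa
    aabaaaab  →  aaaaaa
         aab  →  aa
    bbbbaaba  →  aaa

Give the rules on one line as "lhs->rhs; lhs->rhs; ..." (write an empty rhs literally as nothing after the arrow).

ab->a; ba->b; bb->

  | bbbbaababb => bbaababb => aababb => aaabb => aaab => aaa
  | bbab => ab => a
  | aaba => aaa
  | baabaaaabb => babaaaabb => bbaaaabb => aaaabb => aaaab => aaaa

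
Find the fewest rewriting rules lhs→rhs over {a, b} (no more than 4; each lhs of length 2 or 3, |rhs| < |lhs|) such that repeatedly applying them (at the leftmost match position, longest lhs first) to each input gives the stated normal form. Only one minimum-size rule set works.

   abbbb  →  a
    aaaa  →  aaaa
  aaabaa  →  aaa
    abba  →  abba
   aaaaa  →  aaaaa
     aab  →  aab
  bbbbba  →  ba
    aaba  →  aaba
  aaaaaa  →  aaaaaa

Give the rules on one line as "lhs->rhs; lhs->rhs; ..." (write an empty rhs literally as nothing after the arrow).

baa->; bab->; bbb->ba

  | abbbb => abab => a
  | aaaa
  | aaabaa => aaa
  | abba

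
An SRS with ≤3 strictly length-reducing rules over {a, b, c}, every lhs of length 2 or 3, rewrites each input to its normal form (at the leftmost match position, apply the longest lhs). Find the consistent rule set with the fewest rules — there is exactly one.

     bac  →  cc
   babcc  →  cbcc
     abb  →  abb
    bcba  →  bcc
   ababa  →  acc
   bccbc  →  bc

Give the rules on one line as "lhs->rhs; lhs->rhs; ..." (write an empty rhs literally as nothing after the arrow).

ba->c; ccb->

  | bac => cc
  | babcc => cbcc
  | abb
  | bcba => bcc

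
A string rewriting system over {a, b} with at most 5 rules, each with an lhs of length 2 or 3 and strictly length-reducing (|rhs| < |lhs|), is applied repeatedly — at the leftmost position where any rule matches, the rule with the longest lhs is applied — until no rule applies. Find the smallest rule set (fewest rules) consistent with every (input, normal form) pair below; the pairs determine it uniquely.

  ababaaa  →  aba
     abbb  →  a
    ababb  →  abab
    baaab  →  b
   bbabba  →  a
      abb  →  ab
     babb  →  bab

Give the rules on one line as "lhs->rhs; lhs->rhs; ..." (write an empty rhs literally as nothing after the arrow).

  | ababaaa => ababbb => aba
  | abbb => a
  | ababb => abab
  | baaab => bbbb => b

aaa->bb; bb->b; bba->b; bbb->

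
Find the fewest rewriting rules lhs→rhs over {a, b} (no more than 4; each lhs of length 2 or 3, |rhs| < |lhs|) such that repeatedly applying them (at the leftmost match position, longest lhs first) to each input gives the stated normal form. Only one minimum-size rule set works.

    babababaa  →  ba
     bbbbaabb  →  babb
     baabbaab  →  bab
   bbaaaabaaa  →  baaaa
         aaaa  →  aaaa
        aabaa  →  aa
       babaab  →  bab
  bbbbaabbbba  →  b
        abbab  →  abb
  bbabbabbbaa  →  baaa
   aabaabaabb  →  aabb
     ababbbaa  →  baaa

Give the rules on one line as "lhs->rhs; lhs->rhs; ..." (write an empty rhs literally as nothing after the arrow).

aba->; bba->b; bbb->ba

  | babababaa => bbabaa => bbaa => ba
  | bbbbaabb => babaabb => babb
  | baabbaab => baabab => bab
  | bbaaaabaaa => baaabaaa => baaaa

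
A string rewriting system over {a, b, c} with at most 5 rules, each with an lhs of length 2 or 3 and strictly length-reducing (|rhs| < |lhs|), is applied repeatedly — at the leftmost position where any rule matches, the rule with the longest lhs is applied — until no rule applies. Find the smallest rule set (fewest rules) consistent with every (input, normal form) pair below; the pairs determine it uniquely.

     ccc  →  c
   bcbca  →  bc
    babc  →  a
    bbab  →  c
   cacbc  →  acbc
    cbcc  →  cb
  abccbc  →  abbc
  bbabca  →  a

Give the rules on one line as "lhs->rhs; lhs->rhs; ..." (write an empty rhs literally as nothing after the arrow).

ba->; bab->ac; ca->a; cc->

  | ccc => c
  | bcbca => bcba => bc
  | babc => acc => a
  | bbab => bac => c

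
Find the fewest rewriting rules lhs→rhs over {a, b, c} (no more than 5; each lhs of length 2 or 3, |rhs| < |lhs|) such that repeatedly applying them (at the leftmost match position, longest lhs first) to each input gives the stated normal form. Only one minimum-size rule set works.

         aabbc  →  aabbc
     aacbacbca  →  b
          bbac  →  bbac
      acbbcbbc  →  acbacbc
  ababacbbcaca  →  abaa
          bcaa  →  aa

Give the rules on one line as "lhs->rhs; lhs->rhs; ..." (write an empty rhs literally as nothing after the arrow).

  | aabbc
  | aacbacbca => aacbaca => aacbca => aaca => aca => ca => b
  | bbac
  | acbbcbbc => acbacbc

aca->ca; bca->a; bcb->ac; ca->b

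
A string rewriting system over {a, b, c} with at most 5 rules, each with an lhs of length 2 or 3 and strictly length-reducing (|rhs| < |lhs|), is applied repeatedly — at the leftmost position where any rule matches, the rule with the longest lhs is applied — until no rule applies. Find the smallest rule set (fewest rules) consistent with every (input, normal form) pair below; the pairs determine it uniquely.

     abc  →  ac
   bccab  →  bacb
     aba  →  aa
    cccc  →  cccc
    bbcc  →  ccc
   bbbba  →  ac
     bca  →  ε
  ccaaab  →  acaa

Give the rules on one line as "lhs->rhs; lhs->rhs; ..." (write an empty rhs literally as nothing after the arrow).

  | abc => ac
  | bccab => bacb
  | aba => aa
  | cccc

ab->a; bb->c; bca->; cca->ac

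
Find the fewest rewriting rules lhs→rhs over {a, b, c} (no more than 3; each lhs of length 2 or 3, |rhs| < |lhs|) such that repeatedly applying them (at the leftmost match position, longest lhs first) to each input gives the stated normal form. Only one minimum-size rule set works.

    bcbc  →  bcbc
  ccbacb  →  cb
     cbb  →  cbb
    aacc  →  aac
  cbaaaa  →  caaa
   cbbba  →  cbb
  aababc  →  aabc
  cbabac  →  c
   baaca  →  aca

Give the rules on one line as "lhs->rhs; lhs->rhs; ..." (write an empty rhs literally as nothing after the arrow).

ba->; cc->c

  | bcbc
  | ccbacb => cbacb => ccb => cb
  | cbb
  | aacc => aac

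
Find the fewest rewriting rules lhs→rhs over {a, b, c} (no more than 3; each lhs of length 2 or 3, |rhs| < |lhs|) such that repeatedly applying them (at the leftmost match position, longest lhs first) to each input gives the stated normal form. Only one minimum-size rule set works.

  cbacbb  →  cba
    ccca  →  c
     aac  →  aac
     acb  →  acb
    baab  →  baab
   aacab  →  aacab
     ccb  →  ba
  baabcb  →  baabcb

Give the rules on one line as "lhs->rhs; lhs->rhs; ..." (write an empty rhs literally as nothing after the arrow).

cbb->; cca->; ccb->ba

  | cbacbb => cba
  | ccca => c
  | aac
  | acb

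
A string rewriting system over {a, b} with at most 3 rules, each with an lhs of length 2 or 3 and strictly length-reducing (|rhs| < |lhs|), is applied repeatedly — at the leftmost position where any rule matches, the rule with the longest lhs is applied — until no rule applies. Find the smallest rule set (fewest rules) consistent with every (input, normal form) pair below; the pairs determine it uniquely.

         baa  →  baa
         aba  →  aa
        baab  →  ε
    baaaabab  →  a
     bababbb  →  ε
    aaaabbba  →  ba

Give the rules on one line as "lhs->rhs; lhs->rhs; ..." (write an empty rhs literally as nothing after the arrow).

aab->b; ab->a; bb->

  | baa
  | aba => aa
  | baab => bb => ε
  | baaaabab => baabab => bbab => ab => a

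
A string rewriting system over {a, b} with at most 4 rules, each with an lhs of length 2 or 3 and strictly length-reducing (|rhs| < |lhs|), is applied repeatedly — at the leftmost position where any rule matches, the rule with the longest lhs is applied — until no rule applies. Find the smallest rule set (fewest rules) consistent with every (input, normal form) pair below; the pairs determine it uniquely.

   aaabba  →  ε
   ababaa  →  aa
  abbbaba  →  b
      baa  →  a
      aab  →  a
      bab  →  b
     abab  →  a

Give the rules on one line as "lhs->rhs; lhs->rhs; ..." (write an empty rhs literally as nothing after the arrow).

  | aaabba => abba => ba => ε
  | ababaa => aabaa => aaaa => aa
  | abbbaba => bbaba => bba => b
  | baa => a

aaa->a; ab->; aba->aa; ba->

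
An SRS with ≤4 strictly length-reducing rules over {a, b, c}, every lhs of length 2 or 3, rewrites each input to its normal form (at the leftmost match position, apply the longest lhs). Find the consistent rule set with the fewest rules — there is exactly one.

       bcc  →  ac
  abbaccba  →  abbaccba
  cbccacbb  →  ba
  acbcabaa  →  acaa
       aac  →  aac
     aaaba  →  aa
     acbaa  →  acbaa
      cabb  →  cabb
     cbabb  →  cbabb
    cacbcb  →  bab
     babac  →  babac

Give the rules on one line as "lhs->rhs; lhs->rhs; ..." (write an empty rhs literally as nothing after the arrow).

  | bcc => ac
  | abbaccba
  | cbccacbb => cacacbb => bacbb => ba
  | acbcabaa => acaabaa => acaa

aab->; bc->a; cac->b; cbb->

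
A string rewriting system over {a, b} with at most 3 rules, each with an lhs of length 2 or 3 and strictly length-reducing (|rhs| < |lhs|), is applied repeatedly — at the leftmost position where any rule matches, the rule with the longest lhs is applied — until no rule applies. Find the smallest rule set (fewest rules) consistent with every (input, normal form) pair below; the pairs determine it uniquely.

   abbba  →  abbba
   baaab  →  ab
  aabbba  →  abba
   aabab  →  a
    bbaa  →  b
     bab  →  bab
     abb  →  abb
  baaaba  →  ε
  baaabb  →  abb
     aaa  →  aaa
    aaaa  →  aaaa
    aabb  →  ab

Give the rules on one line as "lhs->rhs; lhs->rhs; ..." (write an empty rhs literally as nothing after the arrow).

  | abbba
  | baaab => ab
  | aabbba => abba
  | aabab => aab => a

aab->a; aba->; baa->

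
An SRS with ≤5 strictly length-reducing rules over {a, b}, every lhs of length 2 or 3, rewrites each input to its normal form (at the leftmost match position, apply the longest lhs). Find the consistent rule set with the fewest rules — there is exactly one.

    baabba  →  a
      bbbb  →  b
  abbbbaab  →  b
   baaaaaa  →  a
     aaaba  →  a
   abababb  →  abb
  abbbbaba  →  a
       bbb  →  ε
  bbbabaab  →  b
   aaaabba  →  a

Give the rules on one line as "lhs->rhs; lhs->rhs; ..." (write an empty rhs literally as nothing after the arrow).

  | baabba => aabba => bba => ba => a
  | bbbb => b
  | abbbbaab => abaab => aaab => aab => b
  | baaaaaa => aaaaaa => aaaaa => aaaa => aaa => aa => a

aa->a; aab->b; ba->a; bbb->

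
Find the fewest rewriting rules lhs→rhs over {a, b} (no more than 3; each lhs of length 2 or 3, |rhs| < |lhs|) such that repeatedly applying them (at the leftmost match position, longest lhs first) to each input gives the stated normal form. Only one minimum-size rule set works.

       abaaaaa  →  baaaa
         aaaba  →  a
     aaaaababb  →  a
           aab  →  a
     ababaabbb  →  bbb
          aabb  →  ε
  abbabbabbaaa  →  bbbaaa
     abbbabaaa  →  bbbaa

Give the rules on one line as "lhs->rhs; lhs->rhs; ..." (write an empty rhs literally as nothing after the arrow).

ab->; aba->b

  | abaaaaa => baaaa
  | aaaba => aab => a
  | aaaaababb => aaaabbb => aaabb => aab => a
  | aab => a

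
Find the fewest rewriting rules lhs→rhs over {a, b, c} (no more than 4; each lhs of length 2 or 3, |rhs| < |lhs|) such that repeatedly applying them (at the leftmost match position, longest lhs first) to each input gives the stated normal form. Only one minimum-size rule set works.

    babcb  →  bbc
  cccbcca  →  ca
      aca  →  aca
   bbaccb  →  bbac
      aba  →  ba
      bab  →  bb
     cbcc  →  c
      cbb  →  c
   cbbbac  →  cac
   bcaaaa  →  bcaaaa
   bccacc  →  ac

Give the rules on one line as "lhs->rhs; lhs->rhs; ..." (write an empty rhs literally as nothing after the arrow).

  | babcb => bbcb => bbc
  | cccbcca => ccbcca => cbcca => ccca => cca => ca
  | aca
  | bbaccb => bbacb => bbac

ab->b; bcc->; cb->c; cc->c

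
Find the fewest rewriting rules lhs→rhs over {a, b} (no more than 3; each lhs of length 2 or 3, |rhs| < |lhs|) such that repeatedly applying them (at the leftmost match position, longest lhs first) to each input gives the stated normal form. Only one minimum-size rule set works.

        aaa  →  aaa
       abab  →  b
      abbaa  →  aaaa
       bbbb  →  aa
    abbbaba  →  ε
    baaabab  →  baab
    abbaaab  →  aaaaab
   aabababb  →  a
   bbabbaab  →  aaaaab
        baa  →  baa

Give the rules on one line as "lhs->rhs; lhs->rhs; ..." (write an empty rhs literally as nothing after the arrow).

  | aaa
  | abab => b
  | abbaa => aaaa
  | bbbb => abb => aa

aba->; bb->a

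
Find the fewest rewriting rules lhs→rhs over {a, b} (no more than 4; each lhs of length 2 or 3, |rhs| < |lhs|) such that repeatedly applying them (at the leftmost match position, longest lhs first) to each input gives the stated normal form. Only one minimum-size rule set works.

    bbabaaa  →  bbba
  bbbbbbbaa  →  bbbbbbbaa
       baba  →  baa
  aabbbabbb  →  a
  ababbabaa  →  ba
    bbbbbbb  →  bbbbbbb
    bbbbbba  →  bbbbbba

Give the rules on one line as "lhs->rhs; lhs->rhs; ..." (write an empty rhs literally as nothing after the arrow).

aaa->b; ab->a; abb->

  | bbabaaa => bbaaaa => bbba
  | bbbbbbbaa
  | baba => baa
  | aabbbabbb => ababbb => aabbb => ab => a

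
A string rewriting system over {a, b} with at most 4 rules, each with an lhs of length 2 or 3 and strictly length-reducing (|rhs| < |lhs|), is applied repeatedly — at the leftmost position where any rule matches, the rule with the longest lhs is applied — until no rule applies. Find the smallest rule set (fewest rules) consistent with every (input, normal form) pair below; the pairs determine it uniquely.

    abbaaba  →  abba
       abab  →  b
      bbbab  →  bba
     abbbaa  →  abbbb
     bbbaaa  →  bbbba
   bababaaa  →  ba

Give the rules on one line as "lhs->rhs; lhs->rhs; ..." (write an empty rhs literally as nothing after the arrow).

  | abbaaba => abba
  | abab => aa => b
  | bbbab => bba
  | abbbaa => abbbb

aa->b; aab->; bab->a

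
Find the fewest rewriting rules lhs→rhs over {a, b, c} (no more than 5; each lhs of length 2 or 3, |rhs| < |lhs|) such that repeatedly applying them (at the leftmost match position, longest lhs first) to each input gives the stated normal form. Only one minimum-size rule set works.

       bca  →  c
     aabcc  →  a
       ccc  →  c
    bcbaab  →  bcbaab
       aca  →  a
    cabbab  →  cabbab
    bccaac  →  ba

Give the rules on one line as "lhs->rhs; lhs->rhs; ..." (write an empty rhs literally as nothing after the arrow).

  | bca => c
  | aabcc => aac => a
  | ccc => c
  | bcbaab

abc->a; ac->; bca->c; cc->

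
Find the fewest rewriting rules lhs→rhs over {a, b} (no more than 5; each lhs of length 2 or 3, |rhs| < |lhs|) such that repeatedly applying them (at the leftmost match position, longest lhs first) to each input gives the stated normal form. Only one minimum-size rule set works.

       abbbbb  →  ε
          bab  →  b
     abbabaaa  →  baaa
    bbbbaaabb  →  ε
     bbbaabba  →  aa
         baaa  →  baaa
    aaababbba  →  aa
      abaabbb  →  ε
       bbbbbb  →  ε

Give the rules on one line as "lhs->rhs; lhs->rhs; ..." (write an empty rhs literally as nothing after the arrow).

aab->; ab->; bb->; bba->aa

  | abbbbb => bbbb => bb => ε
  | bab => b
  | abbabaaa => babaaa => baaa
  | bbbbaaabb => bbaaabb => aaaabb => aab => ε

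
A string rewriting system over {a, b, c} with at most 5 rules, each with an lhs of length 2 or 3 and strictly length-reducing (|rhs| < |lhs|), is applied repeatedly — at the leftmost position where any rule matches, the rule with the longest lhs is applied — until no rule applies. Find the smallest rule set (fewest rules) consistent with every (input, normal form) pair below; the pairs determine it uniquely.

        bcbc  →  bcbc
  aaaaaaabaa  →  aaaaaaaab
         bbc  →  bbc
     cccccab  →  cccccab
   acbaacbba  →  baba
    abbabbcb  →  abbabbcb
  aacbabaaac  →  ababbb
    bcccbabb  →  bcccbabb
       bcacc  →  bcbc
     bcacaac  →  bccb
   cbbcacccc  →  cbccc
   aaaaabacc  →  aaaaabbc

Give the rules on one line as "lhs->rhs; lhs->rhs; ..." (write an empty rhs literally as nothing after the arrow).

ac->b; aca->c; baa->ab; cbb->

  | bcbc
  | aaaaaaabaa => aaaaaaaab
  | bbc
  | cccccab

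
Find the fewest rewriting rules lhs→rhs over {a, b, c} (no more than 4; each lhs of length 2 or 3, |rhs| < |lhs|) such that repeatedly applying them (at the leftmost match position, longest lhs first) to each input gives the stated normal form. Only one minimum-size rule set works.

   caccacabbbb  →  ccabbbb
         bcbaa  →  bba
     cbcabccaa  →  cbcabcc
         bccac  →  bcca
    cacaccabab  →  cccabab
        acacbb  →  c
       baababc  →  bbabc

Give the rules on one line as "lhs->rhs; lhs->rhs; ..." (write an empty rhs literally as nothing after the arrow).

  | caccacabbbb => cacacabbbb => caacabbbb => ccabbbb
  | bcbaa => bba
  | cbcabccaa => cbcabcc
  | bccac => bcca

aa->; ac->a; cba->b; cbb->c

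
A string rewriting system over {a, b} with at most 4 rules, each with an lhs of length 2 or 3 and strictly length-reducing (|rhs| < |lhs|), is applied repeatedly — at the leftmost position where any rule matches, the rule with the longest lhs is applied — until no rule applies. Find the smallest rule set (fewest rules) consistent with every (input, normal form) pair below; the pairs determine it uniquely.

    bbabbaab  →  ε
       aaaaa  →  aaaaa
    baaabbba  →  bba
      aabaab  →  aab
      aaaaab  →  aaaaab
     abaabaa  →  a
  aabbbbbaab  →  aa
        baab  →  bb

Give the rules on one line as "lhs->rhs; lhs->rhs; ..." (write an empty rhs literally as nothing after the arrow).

aba->; baa->b; bab->; bbb->

  | bbabbaab => bbaab => bbb => ε
  | aaaaa
  | baaabbba => babbba => bba
  | aabaab => aab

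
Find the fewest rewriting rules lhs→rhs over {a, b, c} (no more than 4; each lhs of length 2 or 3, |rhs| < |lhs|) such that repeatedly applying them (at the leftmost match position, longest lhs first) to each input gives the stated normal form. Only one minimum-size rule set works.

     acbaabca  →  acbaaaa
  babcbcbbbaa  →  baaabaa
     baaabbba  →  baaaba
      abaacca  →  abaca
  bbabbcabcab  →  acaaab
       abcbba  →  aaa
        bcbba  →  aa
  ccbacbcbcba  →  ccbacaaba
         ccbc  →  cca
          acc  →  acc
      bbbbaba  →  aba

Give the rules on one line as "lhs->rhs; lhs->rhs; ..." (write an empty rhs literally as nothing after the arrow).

aac->a; bb->; bc->a

  | acbaabca => acbaaaa
  | babcbcbbbaa => baabcbbbaa => baaabbbaa => baaabaa
  | baaabbba => baaaba
  | abaacca => abaca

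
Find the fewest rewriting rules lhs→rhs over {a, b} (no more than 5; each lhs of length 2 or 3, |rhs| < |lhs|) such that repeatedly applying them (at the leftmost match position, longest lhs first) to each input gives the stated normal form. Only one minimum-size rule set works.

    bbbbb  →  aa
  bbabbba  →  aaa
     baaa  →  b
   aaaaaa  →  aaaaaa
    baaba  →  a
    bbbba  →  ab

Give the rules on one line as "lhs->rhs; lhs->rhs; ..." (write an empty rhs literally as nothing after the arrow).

ba->b; bb->a; bba->a; bbb->a

  | bbbbb => abb => aa
  | bbabbba => abbba => aaa
  | baaa => baa => ba => b
  | aaaaaa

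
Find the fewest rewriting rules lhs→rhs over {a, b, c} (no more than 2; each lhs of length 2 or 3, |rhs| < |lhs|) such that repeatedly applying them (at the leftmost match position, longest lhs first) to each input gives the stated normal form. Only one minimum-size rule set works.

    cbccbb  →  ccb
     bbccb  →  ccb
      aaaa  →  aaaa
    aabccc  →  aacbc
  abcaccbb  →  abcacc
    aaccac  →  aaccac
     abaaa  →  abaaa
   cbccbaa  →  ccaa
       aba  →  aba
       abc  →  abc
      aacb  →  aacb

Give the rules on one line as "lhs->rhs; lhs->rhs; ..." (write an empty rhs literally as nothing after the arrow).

bb->; bcc->cb

  | cbccbb => ccbbb => ccb
  | bbccb => ccb
  | aaaa
  | aabccc => aacbc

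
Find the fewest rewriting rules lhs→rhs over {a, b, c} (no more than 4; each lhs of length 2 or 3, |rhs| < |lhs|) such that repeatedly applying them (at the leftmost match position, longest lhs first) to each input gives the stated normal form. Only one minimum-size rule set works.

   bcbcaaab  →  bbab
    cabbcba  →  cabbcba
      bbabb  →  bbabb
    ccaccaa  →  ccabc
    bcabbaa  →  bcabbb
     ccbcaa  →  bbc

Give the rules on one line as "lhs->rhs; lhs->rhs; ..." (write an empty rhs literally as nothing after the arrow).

  | bcbcaaab => baaab => bbab
  | cabbcba
  | bbabb
  | ccaccaa => ccaccb => ccabc

aa->b; cbc->; ccb->bc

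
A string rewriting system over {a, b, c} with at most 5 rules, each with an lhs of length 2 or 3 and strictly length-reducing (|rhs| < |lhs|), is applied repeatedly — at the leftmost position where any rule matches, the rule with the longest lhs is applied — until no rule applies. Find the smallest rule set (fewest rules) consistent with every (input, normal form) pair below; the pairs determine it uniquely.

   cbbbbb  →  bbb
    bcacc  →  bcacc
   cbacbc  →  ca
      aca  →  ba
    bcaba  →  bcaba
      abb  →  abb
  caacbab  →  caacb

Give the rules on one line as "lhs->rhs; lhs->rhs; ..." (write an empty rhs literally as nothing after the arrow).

aca->ba; cba->c; cbb->; cbc->a

  | cbbbbb => bbb
  | bcacc
  | cbacbc => ccbc => ca
  | aca => ba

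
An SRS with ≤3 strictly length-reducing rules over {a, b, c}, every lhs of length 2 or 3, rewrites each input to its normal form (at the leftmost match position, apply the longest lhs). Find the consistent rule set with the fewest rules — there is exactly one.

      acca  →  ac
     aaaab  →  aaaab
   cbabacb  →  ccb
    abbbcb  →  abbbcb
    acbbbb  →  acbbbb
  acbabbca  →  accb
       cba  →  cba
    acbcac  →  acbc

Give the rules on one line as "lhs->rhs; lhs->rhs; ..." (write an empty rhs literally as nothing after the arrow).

bab->c; ca->

  | acca => ac
  | aaaab
  | cbabacb => ccacb => ccb
  | abbbcb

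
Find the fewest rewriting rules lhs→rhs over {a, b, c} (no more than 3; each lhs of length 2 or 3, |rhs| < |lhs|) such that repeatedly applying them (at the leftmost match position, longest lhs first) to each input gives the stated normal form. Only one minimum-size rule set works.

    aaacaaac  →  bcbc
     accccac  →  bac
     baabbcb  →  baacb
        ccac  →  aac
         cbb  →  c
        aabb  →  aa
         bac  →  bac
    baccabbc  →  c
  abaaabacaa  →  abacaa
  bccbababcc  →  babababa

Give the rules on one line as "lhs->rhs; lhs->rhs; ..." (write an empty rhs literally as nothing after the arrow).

  | aaacaaac => bcaaac => bcbc
  | accccac => aaccac => aaaac => bac
  | baabbcb => baacb
  | ccac => aac

aaa->b; bb->; cc->a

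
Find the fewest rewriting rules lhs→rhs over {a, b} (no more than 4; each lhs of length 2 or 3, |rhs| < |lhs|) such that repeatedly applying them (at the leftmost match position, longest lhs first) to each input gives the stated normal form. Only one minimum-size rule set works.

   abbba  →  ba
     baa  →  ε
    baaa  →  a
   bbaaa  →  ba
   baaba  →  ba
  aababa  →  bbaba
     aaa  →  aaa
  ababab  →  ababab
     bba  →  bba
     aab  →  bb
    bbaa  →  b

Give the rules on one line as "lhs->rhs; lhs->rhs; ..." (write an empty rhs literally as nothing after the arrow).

  | abbba => ba
  | baa => ε
  | baaa => a
  | bbaaa => ba

aab->bb; abb->; baa->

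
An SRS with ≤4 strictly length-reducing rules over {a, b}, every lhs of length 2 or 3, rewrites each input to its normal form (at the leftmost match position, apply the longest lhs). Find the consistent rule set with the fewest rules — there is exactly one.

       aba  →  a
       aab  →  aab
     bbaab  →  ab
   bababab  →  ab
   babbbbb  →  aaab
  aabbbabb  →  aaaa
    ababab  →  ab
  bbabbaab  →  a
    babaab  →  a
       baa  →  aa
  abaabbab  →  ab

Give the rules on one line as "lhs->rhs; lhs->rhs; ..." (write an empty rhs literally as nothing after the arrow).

  | aba => bb => a
  | aab
  | bbaab => bab => ab
  | bababab => ababab => bbbab => abab => bbb => ab

aba->bb; ba->a; bb->a; bba->b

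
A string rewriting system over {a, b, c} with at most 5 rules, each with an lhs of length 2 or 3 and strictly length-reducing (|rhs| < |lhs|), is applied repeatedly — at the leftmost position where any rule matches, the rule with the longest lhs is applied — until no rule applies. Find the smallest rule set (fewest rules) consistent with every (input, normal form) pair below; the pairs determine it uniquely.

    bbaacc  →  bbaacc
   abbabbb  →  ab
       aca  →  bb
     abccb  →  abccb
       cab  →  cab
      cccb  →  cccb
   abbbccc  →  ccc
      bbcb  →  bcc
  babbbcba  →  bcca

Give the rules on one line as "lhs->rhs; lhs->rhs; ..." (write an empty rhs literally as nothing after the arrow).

abb->ba; aca->bb; bab->; bcb->cc

  | bbaacc
  | abbabbb => baabbb => babab => ab
  | aca => bb
  | abccb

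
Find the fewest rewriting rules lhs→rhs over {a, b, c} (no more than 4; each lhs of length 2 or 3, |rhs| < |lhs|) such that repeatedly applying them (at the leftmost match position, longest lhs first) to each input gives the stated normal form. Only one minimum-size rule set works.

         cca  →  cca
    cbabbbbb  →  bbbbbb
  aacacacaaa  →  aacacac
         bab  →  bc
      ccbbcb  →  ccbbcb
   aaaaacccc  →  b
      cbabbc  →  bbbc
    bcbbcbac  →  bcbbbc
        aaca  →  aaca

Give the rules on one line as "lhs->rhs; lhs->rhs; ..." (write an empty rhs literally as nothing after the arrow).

  | cca
  | cbabbbbb => bbbbbb
  | aacacacaaa => aacacac
  | bab => bc

aaa->; ab->c; acc->ba; cba->b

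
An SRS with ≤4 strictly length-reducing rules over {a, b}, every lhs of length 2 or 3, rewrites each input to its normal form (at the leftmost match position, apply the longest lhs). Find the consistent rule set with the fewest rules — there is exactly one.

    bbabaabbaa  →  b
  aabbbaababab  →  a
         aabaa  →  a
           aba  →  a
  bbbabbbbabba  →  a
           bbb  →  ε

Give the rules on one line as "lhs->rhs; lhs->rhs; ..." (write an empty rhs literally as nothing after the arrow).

aa->b; ab->; ba->a; bb->a

  | bbabaabbaa => aabaabbaa => bbaabbaa => aaabbaa => babbaa => abbaa => baa => aa => b
  | aabbbaababab => bbbbaababab => abbaababab => baababab => aababab => bbabab => aabab => bbab => aab => bb => a
  | aabaa => bbaa => aaa => ba => a
  | aba => a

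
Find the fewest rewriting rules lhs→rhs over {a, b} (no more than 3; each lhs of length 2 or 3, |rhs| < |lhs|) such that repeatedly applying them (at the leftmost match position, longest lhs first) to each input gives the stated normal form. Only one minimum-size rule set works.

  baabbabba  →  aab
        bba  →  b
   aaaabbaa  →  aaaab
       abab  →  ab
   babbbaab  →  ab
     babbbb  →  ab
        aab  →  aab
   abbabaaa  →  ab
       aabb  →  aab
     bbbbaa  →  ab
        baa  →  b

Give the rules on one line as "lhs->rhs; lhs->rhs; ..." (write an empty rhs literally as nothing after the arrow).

ba->b; bb->b; bbb->a

  | baabbabba => babbabba => bbbabba => aabba => aaba => aab
  | bba => ba => b
  | aaaabbaa => aaaabaa => aaaaba => aaaab
  | abab => abb => ab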